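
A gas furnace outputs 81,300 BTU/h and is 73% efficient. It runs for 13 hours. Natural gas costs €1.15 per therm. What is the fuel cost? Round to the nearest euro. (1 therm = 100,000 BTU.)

€17

Heat delivered = 81,300 BTU/h × 13 h = 1,056,900 BTU
Gas input = 1,056,900 / 0.73 = 1,447,808 BTU
= 1,447,808 / 100,000 = 14.48 therm
Cost = 14.48 × €1.15/therm = €16.65 ≈ €17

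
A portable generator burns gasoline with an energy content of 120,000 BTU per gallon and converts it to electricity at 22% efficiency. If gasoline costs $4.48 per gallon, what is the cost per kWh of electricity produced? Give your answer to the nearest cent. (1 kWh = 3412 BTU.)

Electrical output per gallon = 120,000 BTU × 0.22 / 3412 BTU/kWh = 7.737 kWh
Cost per kWh = $4.48 / 7.737 kWh = $0.579

$0.58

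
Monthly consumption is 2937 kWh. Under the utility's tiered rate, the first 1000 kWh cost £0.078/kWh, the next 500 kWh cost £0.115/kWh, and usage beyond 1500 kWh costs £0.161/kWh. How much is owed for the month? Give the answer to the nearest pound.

£367

First 1000 kWh × £0.078 = £78.00
Next 500 kWh × £0.115 = £57.50
Remaining 1437 kWh × £0.161 = £231.36
Total = £366.86 ≈ £367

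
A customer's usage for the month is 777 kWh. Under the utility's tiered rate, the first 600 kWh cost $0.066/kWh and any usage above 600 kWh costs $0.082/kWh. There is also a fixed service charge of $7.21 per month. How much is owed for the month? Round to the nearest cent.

$61.32

First 600 kWh × $0.066 = $39.60
Remaining 177 kWh × $0.082 = $14.51
Energy charge = $54.11; + service $7.21 = $61.32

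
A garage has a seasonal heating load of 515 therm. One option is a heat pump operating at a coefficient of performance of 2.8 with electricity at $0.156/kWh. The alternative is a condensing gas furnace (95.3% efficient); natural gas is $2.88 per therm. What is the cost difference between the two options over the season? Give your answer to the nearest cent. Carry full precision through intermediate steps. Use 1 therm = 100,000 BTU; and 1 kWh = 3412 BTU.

Heat load = 515 therm × 100,000 = 51,500,000 BTU
Gas: input = 51,500,000 / 0.953 = 54,039,874 BTU = 540.4 therm → 540.4 × $2.88 = $1,556.35
Heat pump: 51,500,000 BTU / 3412 = 15,090 kWh heat; / 2.8 = 5,391 kWh in → × $0.156 = $840.94
Difference = |$1,556.35 − $840.94| = $715.41

$715.41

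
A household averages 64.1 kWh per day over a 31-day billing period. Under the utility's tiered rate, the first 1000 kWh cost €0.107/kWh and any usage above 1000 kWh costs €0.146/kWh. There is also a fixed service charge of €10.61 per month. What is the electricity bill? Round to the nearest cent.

€261.73

Usage = 64.1 kWh/day × 31 days = 1987.1 kWh
First 1000 kWh × €0.107 = €107.00
Remaining 987.1 kWh × €0.146 = €144.12
Energy charge = €251.12; + service €10.61 = €261.73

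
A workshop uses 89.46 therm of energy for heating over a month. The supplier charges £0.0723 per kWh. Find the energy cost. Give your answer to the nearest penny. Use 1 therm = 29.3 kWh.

89.46 therm × (29.3 kWh/therm) = 2,621 kWh
Cost = 2,621 kWh × £0.0723/kWh = £189.51

£189.51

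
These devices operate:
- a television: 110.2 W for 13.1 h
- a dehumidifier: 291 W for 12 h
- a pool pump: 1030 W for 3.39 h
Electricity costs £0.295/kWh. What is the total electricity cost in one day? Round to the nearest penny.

television: 110.2 W × 13.1 h = 1,444 Wh = 1.444 kWh
dehumidifier: 291 W × 12 h = 3,492 Wh = 3.492 kWh
pool pump: 1030 W × 3.39 h = 3,492 Wh = 3.492 kWh
Total energy = 1.444 + 3.492 + 3.492 = 8.427 kWh
Cost = 8.427 kWh × £0.295 = £2.49

£2.49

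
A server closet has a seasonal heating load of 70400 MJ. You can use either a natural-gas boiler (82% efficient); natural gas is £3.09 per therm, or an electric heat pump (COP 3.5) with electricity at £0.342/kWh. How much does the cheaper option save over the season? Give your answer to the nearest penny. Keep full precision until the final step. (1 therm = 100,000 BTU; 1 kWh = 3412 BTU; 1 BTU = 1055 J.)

£603.54

Heat load = 70400 MJ = 70,400,000,000 J / 1055 = 66,729,858 BTU
Gas: input = 66,729,858 / 0.82 = 81,377,875 BTU = 813.8 therm → 813.8 × £3.09 = £2,514.58
Heat pump: 66,729,858 BTU / 3412 = 19,560 kWh heat; / 3.5 = 5,588 kWh in → × £0.342 = £1,911.04
Difference = |£2,514.58 − £1,911.04| = £603.54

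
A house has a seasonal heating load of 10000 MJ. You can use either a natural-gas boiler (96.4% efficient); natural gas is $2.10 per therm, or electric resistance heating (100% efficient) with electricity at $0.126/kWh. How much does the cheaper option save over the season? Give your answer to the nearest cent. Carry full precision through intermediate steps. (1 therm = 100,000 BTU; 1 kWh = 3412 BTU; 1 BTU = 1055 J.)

$143.55

Heat load = 10000 MJ = 10,000,000,000 J / 1055 = 9,478,673 BTU
Gas: input = 9,478,673 / 0.964 = 9,832,648 BTU = 98.33 therm → 98.33 × $2.10 = $206.49
Electric: 9,478,673 BTU / 3412 = 2,778 kWh → × $0.126 = $350.03
Difference = |$206.49 − $350.03| = $143.55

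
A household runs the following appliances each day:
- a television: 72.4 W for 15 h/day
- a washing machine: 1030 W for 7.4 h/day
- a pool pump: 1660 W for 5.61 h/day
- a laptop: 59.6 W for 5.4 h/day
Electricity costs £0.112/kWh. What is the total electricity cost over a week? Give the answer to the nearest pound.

£14

television: 72.4 W × 15 h × 7 d = 7,602 Wh = 7.602 kWh
washing machine: 1030 W × 7.4 h × 7 d = 53,354 Wh = 53.35 kWh
pool pump: 1660 W × 5.61 h × 7 d = 65,188 Wh = 65.19 kWh
laptop: 59.6 W × 5.4 h × 7 d = 2,253 Wh = 2.253 kWh
Total energy = 7.602 + 53.35 + 65.19 + 2.253 = 128.4 kWh
Cost = 128.4 kWh × £0.112 = £14.38 ≈ £14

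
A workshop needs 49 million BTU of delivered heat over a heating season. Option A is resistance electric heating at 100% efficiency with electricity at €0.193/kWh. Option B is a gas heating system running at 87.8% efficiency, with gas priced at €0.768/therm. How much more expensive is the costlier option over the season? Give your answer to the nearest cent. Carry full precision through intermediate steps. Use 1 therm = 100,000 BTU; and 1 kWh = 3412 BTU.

Heat load = 49 × 10⁶ BTU = 49,000,000 BTU
Gas: input = 49,000,000 / 0.878 = 55,808,656 BTU = 558.1 therm → 558.1 × €0.768 = €428.61
Electric: 49,000,000 BTU / 3412 = 14,360 kWh → × €0.193 = €2,771.69
Difference = |€428.61 − €2,771.69| = €2,343.08

€2343.08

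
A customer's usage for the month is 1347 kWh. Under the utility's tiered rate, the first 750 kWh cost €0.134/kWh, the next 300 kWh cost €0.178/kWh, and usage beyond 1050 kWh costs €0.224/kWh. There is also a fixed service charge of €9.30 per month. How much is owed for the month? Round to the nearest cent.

€229.73

First 750 kWh × €0.134 = €100.50
Next 300 kWh × €0.178 = €53.40
Remaining 297 kWh × €0.224 = €66.53
Energy charge = €220.43; + service €9.30 = €229.73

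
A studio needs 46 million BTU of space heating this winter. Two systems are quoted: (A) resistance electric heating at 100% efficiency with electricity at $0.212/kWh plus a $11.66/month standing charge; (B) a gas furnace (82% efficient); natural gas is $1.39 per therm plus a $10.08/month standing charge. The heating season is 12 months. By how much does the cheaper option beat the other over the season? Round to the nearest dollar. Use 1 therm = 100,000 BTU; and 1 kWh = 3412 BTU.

Heat load = 46 × 10⁶ BTU = 46,000,000 BTU
Gas: input = 46,000,000 / 0.82 = 56,097,561 BTU = 561 therm → 561 × $1.39 = $779.76; + 12 × $10.08 standing = $900.72
Electric: 46,000,000 BTU / 3412 = 13,480 kWh → × $0.212 = $2,858.15; + 12 × $11.66 standing = $2,998.07
Difference = |$900.72 − $2,998.07| = $2,097.35 ≈ $2097

$2097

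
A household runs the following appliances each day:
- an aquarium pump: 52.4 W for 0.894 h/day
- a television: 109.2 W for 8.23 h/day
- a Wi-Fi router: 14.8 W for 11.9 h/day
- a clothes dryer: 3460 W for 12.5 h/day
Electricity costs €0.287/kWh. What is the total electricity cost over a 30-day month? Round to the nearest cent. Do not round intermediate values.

aquarium pump: 52.4 W × 0.894 h × 30 d = 1,405 Wh = 1.405 kWh
television: 109.2 W × 8.23 h × 30 d = 26,961 Wh = 26.96 kWh
Wi-Fi router: 14.8 W × 11.9 h × 30 d = 5,284 Wh = 5.284 kWh
clothes dryer: 3460 W × 12.5 h × 30 d = 1,297,500 Wh = 1,298 kWh
Total energy = 1.405 + 26.96 + 5.284 + 1,298 = 1,331 kWh
Cost = 1,331 kWh × €0.287 = €382.04

€382.04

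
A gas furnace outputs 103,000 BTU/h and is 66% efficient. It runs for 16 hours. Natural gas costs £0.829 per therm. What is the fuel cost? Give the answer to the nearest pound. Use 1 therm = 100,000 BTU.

Heat delivered = 103,000 BTU/h × 16 h = 1,648,000 BTU
Gas input = 1,648,000 / 0.66 = 2,496,970 BTU
= 2,496,970 / 100,000 = 24.97 therm
Cost = 24.97 × £0.829/therm = £20.70 ≈ £21

£21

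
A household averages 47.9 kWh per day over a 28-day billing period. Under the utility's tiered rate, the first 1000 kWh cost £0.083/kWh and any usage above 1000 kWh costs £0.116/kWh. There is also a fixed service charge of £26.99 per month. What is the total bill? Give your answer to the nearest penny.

£149.57

Usage = 47.9 kWh/day × 28 days = 1341.2 kWh
First 1000 kWh × £0.083 = £83.00
Remaining 341.2 kWh × £0.116 = £39.58
Energy charge = £122.58; + service £26.99 = £149.57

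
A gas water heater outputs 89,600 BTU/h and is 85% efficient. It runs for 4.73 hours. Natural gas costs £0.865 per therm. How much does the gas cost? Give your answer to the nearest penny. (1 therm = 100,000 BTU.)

Heat delivered = 89,600 BTU/h × 4.73 h = 423,808 BTU
Gas input = 423,808 / 0.850 = 498,598 BTU
= 498,598 / 100,000 = 4.986 therm
Cost = 4.986 × £0.865/therm = £4.31

£4.31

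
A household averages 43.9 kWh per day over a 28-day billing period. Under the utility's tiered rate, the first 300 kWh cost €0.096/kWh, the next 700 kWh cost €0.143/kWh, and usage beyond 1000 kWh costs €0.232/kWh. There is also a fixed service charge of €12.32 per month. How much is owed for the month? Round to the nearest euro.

€194

Usage = 43.9 kWh/day × 28 days = 1229.2 kWh
First 300 kWh × €0.096 = €28.80
Next 700 kWh × €0.143 = €100.10
Remaining 229.2 kWh × €0.232 = €53.17
Energy charge = €182.07; + service €12.32 = €194.39 ≈ €194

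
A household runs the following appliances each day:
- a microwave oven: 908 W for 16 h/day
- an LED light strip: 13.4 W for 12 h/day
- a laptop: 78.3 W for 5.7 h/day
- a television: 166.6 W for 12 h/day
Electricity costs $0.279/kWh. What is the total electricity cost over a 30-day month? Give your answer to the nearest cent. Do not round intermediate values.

microwave oven: 908 W × 16 h × 30 d = 435,840 Wh = 435.8 kWh
LED light strip: 13.4 W × 12 h × 30 d = 4,824 Wh = 4.824 kWh
laptop: 78.3 W × 5.7 h × 30 d = 13,389 Wh = 13.39 kWh
television: 166.6 W × 12 h × 30 d = 59,976 Wh = 59.98 kWh
Total energy = 435.8 + 4.824 + 13.39 + 59.98 = 514 kWh
Cost = 514 kWh × $0.279 = $143.41

$143.41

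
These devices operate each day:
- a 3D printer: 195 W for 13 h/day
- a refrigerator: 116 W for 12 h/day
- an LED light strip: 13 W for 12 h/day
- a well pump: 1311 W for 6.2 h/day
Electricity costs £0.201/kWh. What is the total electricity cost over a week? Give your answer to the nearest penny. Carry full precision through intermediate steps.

3D printer: 195 W × 13 h × 7 d = 17,745 Wh = 17.75 kWh
refrigerator: 116 W × 12 h × 7 d = 9,744 Wh = 9.744 kWh
LED light strip: 13 W × 12 h × 7 d = 1,092 Wh = 1.092 kWh
well pump: 1311 W × 6.2 h × 7 d = 56,897 Wh = 56.9 kWh
Total energy = 17.75 + 9.744 + 1.092 + 56.9 = 85.48 kWh
Cost = 85.48 kWh × £0.201 = £17.18

£17.18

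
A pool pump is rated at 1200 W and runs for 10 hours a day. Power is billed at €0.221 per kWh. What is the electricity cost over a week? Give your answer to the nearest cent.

Energy = 1200 W × 10 h/day × 7 days = 84,000 Wh = 84 kWh
Cost = 84 kWh × €0.221/kWh = €18.56

€18.56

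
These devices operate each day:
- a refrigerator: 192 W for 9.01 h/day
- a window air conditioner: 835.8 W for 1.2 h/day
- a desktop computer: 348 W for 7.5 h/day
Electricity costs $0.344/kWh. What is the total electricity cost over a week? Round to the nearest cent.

$12.87

refrigerator: 192 W × 9.01 h × 7 d = 12,109 Wh = 12.11 kWh
window air conditioner: 835.8 W × 1.2 h × 7 d = 7,021 Wh = 7.021 kWh
desktop computer: 348 W × 7.5 h × 7 d = 18,270 Wh = 18.27 kWh
Total energy = 12.11 + 7.021 + 18.27 = 37.4 kWh
Cost = 37.4 kWh × $0.344 = $12.87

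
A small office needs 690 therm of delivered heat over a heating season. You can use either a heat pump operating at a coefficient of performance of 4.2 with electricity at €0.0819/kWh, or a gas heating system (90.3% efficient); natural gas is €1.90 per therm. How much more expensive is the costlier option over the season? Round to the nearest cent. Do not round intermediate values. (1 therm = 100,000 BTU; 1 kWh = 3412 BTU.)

Heat load = 690 therm × 100,000 = 69,000,000 BTU
Gas: input = 69,000,000 / 0.903 = 76,411,960 BTU = 764.1 therm → 764.1 × €1.90 = €1,451.83
Heat pump: 69,000,000 BTU / 3412 = 20,220 kWh heat; / 4.2 = 4,815 kWh in → × €0.0819 = €394.34
Difference = |€1,451.83 − €394.34| = €1,057.48

€1057.48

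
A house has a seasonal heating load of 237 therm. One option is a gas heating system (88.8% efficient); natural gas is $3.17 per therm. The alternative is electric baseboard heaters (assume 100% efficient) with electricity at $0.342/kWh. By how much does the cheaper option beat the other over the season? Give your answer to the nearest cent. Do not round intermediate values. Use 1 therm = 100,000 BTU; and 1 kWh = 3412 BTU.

$1529.51

Heat load = 237 therm × 100,000 = 23,700,000 BTU
Gas: input = 23,700,000 / 0.888 = 26,689,189 BTU = 266.9 therm → 266.9 × $3.17 = $846.05
Electric: 23,700,000 BTU / 3412 = 6,946 kWh → × $0.342 = $2,375.56
Difference = |$846.05 − $2,375.56| = $1,529.51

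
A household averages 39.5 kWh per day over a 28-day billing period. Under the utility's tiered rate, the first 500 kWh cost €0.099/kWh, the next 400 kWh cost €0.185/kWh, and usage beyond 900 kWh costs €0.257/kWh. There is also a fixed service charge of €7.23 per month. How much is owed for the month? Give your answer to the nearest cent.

€183.67

Usage = 39.5 kWh/day × 28 days = 1106 kWh
First 500 kWh × €0.099 = €49.50
Next 400 kWh × €0.185 = €74.00
Remaining 206 kWh × €0.257 = €52.94
Energy charge = €176.44; + service €7.23 = €183.67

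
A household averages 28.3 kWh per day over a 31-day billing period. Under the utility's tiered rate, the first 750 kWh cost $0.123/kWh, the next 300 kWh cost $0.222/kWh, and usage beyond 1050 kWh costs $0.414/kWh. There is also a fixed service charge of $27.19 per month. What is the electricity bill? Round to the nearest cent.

$147.70

Usage = 28.3 kWh/day × 31 days = 877.3 kWh
First 750 kWh × $0.123 = $92.25
Next 127.3 kWh × $0.222 = $28.26
Remaining tier: 0 kWh (not reached)
Energy charge = $120.51; + service $27.19 = $147.70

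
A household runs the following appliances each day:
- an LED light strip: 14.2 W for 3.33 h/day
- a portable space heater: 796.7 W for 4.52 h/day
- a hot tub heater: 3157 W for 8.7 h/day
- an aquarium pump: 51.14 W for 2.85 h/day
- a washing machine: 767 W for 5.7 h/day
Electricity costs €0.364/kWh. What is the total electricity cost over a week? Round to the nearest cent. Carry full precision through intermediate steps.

LED light strip: 14.2 W × 3.33 h × 7 d = 331 Wh = 0.331 kWh
portable space heater: 796.7 W × 4.52 h × 7 d = 25,208 Wh = 25.21 kWh
hot tub heater: 3157 W × 8.7 h × 7 d = 192,261 Wh = 192.3 kWh
aquarium pump: 51.14 W × 2.85 h × 7 d = 1,020 Wh = 1.02 kWh
washing machine: 767 W × 5.7 h × 7 d = 30,603 Wh = 30.6 kWh
Total energy = 0.331 + 25.21 + 192.3 + 1.02 + 30.6 = 249.4 kWh
Cost = 249.4 kWh × €0.364 = €90.79

€90.79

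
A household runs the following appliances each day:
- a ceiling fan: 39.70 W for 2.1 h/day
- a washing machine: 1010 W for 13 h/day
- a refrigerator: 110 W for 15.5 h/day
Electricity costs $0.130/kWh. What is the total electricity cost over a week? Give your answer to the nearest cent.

ceiling fan: 39.70 W × 2.1 h × 7 d = 584 Wh = 0.5836 kWh
washing machine: 1010 W × 13 h × 7 d = 91,910 Wh = 91.91 kWh
refrigerator: 110 W × 15.5 h × 7 d = 11,935 Wh = 11.94 kWh
Total energy = 0.5836 + 91.91 + 11.94 = 104.4 kWh
Cost = 104.4 kWh × $0.130 = $13.58

$13.58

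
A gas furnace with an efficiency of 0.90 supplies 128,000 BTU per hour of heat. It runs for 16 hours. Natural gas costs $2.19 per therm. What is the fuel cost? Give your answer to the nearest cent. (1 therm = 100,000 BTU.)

$49.83

Heat delivered = 128,000 BTU/h × 16 h = 2,048,000 BTU
Gas input = 2,048,000 / 0.90 = 2,275,556 BTU
= 2,275,556 / 100,000 = 22.76 therm
Cost = 22.76 × $2.19/therm = $49.83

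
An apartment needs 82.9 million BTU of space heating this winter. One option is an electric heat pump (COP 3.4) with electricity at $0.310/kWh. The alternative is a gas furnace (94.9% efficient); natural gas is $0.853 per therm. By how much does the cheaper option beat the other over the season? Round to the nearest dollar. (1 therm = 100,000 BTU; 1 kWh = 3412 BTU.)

$1470

Heat load = 82.9 × 10⁶ BTU = 82,900,000 BTU
Gas: input = 82,900,000 / 0.949 = 87,355,111 BTU = 873.6 therm → 873.6 × $0.853 = $745.14
Heat pump: 82,900,000 BTU / 3412 = 24,300 kWh heat; / 3.4 = 7,146 kWh in → × $0.310 = $2,215.28
Difference = |$745.14 − $2,215.28| = $1,470.14 ≈ $1470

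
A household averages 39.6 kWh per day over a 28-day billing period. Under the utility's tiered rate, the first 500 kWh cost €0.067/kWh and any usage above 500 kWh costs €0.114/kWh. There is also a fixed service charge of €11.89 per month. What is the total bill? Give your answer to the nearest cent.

€114.79

Usage = 39.6 kWh/day × 28 days = 1108.8 kWh
First 500 kWh × €0.067 = €33.50
Remaining 608.8 kWh × €0.114 = €69.40
Energy charge = €102.90; + service €11.89 = €114.79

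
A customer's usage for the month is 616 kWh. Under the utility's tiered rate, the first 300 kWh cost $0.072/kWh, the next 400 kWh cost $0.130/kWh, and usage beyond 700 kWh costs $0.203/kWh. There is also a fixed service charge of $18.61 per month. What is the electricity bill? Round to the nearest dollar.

$81

First 300 kWh × $0.072 = $21.60
Next 316 kWh × $0.130 = $41.08
Remaining tier: 0 kWh (not reached)
Energy charge = $62.68; + service $18.61 = $81.29 ≈ $81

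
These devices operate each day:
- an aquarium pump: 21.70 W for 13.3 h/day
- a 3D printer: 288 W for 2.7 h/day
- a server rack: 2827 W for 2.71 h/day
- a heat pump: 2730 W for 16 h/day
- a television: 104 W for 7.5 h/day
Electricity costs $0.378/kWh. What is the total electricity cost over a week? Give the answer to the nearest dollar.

aquarium pump: 21.70 W × 13.3 h × 7 d = 2,020 Wh = 2.02 kWh
3D printer: 288 W × 2.7 h × 7 d = 5,443 Wh = 5.443 kWh
server rack: 2827 W × 2.71 h × 7 d = 53,628 Wh = 53.63 kWh
heat pump: 2730 W × 16 h × 7 d = 305,760 Wh = 305.8 kWh
television: 104 W × 7.5 h × 7 d = 5,460 Wh = 5.46 kWh
Total energy = 2.02 + 5.443 + 53.63 + 305.8 + 5.46 = 372.3 kWh
Cost = 372.3 kWh × $0.378 = $140.73 ≈ $141

$141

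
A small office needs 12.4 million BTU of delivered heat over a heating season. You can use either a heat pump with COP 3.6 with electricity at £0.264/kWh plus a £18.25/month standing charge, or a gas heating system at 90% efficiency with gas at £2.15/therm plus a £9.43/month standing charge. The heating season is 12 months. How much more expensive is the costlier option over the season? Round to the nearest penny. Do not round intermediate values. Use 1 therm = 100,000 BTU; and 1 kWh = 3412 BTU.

£76.13

Heat load = 12.4 × 10⁶ BTU = 12,400,000 BTU
Gas: input = 12,400,000 / 0.90 = 13,777,778 BTU = 137.8 therm → 137.8 × £2.15 = £296.22; + 12 × £9.43 standing = £409.38
Heat pump: 12,400,000 BTU / 3412 = 3,634 kWh heat; / 3.6 = 1,010 kWh in → × £0.264 = £266.51; + 12 × £18.25 standing = £485.51
Difference = |£409.38 − £485.51| = £76.13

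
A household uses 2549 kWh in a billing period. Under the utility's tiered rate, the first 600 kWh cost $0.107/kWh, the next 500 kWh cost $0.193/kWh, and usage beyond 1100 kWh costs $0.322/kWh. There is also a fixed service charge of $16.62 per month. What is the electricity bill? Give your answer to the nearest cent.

$643.90

First 600 kWh × $0.107 = $64.20
Next 500 kWh × $0.193 = $96.50
Remaining 1449 kWh × $0.322 = $466.58
Energy charge = $627.28; + service $16.62 = $643.90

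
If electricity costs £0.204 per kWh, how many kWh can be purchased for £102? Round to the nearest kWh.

500 kWh

£102 / £0.204 per kWh = 500 kWh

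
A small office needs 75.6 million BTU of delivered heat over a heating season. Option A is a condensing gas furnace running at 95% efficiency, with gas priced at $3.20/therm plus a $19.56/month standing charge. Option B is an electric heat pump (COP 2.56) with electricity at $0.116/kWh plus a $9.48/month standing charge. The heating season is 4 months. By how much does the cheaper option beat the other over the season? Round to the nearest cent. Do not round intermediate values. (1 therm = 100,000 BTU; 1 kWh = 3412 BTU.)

Heat load = 75.6 × 10⁶ BTU = 75,600,000 BTU
Gas: input = 75,600,000 / 0.95 = 79,578,947 BTU = 795.8 therm → 795.8 × $3.20 = $2,546.53; + 4 × $19.56 standing = $2,624.77
Heat pump: 75,600,000 BTU / 3412 = 22,160 kWh heat; / 2.56 = 8,655 kWh in → × $0.116 = $1,003.99; + 4 × $9.48 standing = $1,041.91
Difference = |$2,624.77 − $1,041.91| = $1,582.85

$1582.85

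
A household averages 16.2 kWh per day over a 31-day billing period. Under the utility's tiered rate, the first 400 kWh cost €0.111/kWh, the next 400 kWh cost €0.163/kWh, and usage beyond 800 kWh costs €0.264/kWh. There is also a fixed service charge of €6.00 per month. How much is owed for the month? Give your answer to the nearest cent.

Usage = 16.2 kWh/day × 31 days = 502.2 kWh
First 400 kWh × €0.111 = €44.40
Next 102.2 kWh × €0.163 = €16.66
Remaining tier: 0 kWh (not reached)
Energy charge = €61.06; + service €6.00 = €67.06

€67.06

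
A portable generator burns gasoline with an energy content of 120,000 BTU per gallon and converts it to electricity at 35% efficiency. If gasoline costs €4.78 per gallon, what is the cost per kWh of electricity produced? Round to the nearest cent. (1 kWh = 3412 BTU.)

€0.39

Electrical output per gallon = 120,000 BTU × 0.35 / 3412 BTU/kWh = 12.31 kWh
Cost per kWh = €4.78 / 12.31 kWh = €0.388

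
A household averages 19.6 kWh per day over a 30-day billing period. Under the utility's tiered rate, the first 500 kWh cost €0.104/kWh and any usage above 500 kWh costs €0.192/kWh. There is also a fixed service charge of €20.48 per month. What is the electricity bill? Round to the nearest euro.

Usage = 19.6 kWh/day × 30 days = 588 kWh
First 500 kWh × €0.104 = €52.00
Remaining 88 kWh × €0.192 = €16.90
Energy charge = €68.90; + service €20.48 = €89.38 ≈ €89

€89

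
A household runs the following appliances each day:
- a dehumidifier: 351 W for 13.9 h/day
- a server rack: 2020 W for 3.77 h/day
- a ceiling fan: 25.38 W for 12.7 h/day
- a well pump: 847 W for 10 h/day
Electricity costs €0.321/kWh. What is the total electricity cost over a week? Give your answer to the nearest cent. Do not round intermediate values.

€47.83

dehumidifier: 351 W × 13.9 h × 7 d = 34,152 Wh = 34.15 kWh
server rack: 2020 W × 3.77 h × 7 d = 53,308 Wh = 53.31 kWh
ceiling fan: 25.38 W × 12.7 h × 7 d = 2,256 Wh = 2.256 kWh
well pump: 847 W × 10 h × 7 d = 59,290 Wh = 59.29 kWh
Total energy = 34.15 + 53.31 + 2.256 + 59.29 = 149 kWh
Cost = 149 kWh × €0.321 = €47.83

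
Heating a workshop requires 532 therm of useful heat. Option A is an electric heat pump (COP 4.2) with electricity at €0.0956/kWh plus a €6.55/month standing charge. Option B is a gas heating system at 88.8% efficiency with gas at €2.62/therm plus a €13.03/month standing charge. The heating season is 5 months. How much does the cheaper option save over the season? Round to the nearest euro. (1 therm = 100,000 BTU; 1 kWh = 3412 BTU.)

Heat load = 532 therm × 100,000 = 53,200,000 BTU
Gas: input = 53,200,000 / 0.888 = 59,909,910 BTU = 599.1 therm → 599.1 × €2.62 = €1,569.64; + 5 × €13.03 standing = €1,634.79
Heat pump: 53,200,000 BTU / 3412 = 15,590 kWh heat; / 4.2 = 3,712 kWh in → × €0.0956 = €354.90; + 5 × €6.55 standing = €387.65
Difference = |€1,634.79 − €387.65| = €1,247.14 ≈ €1247

€1247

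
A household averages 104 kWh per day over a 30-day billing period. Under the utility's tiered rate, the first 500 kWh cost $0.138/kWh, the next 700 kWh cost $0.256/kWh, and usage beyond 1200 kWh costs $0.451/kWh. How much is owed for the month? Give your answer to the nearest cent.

Usage = 104 kWh/day × 30 days = 3120 kWh
First 500 kWh × $0.138 = $69.00
Next 700 kWh × $0.256 = $179.20
Remaining 1920 kWh × $0.451 = $865.92
Total = $1,114.12

$1114.12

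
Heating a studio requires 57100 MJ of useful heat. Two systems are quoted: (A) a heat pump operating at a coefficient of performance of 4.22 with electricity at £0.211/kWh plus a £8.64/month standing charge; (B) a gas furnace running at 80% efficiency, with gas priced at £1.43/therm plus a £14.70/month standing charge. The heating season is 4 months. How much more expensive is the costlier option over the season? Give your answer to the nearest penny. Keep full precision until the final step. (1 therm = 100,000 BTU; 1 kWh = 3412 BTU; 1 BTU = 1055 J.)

£198.56

Heat load = 57100 MJ = 57,100,000,000 J / 1055 = 54,123,223 BTU
Gas: input = 54,123,223 / 0.80 = 67,654,028 BTU = 676.5 therm → 676.5 × £1.43 = £967.45; + 4 × £14.70 standing = £1,026.25
Heat pump: 54,123,223 BTU / 3412 = 15,860 kWh heat; / 4.22 = 3,759 kWh in → × £0.211 = £793.13; + 4 × £8.64 standing = £827.69
Difference = |£1,026.25 − £827.69| = £198.56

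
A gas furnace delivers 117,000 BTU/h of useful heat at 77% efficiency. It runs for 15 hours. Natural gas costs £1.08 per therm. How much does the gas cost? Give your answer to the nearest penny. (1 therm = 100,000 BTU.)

Heat delivered = 117,000 BTU/h × 15 h = 1,755,000 BTU
Gas input = 1,755,000 / 0.77 = 2,279,221 BTU
= 2,279,221 / 100,000 = 22.79 therm
Cost = 22.79 × £1.08/therm = £24.62

£24.62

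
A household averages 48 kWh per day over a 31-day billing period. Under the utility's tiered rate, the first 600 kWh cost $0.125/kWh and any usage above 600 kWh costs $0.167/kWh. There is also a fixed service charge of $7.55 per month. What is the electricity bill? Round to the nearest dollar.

Usage = 48 kWh/day × 31 days = 1488 kWh
First 600 kWh × $0.125 = $75.00
Remaining 888 kWh × $0.167 = $148.30
Energy charge = $223.30; + service $7.55 = $230.85 ≈ $231

$231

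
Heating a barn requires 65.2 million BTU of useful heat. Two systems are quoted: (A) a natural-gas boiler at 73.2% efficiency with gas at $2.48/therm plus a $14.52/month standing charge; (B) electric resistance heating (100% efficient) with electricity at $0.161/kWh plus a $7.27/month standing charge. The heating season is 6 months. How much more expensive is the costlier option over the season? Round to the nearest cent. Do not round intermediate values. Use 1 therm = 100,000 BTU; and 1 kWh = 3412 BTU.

$824.09

Heat load = 65.2 × 10⁶ BTU = 65,200,000 BTU
Gas: input = 65,200,000 / 0.732 = 89,071,038 BTU = 890.7 therm → 890.7 × $2.48 = $2,208.96; + 6 × $14.52 standing = $2,296.08
Electric: 65,200,000 BTU / 3412 = 19,110 kWh → × $0.161 = $3,076.55; + 6 × $7.27 standing = $3,120.17
Difference = |$2,296.08 − $3,120.17| = $824.09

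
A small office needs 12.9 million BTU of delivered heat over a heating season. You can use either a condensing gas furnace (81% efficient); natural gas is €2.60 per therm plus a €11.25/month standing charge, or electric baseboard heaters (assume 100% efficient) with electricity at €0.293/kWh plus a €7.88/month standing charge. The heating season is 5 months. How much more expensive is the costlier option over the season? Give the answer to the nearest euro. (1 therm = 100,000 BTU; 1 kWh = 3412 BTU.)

Heat load = 12.9 × 10⁶ BTU = 12,900,000 BTU
Gas: input = 12,900,000 / 0.81 = 15,925,926 BTU = 159.3 therm → 159.3 × €2.60 = €414.07; + 5 × €11.25 standing = €470.32
Electric: 12,900,000 BTU / 3412 = 3,781 kWh → × €0.293 = €1,107.77; + 5 × €7.88 standing = €1,147.17
Difference = |€470.32 − €1,147.17| = €676.84 ≈ €677

€677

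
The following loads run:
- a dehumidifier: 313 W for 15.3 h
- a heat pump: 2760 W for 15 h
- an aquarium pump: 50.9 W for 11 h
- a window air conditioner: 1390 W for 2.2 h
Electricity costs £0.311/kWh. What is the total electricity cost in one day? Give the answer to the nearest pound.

£15

dehumidifier: 313 W × 15.3 h = 4,789 Wh = 4.789 kWh
heat pump: 2760 W × 15 h = 41,400 Wh = 41.4 kWh
aquarium pump: 50.9 W × 11 h = 560 Wh = 0.5599 kWh
window air conditioner: 1390 W × 2.2 h = 3,058 Wh = 3.058 kWh
Total energy = 4.789 + 41.4 + 0.5599 + 3.058 = 49.81 kWh
Cost = 49.81 kWh × £0.311 = £15.49 ≈ £15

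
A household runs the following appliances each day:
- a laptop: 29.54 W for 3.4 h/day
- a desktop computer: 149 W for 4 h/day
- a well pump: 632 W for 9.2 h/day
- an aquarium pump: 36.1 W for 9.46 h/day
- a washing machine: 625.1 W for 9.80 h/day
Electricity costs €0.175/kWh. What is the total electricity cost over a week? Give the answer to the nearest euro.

laptop: 29.54 W × 3.4 h × 7 d = 703 Wh = 0.7031 kWh
desktop computer: 149 W × 4 h × 7 d = 4,172 Wh = 4.172 kWh
well pump: 632 W × 9.2 h × 7 d = 40,701 Wh = 40.7 kWh
aquarium pump: 36.1 W × 9.46 h × 7 d = 2,391 Wh = 2.391 kWh
washing machine: 625.1 W × 9.80 h × 7 d = 42,882 Wh = 42.88 kWh
Total energy = 0.7031 + 4.172 + 40.7 + 2.391 + 42.88 = 90.85 kWh
Cost = 90.85 kWh × €0.175 = €15.90 ≈ €16

€16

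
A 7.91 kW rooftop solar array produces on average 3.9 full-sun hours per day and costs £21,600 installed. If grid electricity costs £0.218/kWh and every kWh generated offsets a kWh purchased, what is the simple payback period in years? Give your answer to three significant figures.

8.80 years

Daily generation = 7.91 kW × 3.9 h = 30.85 kWh
Annual generation = 30.85 × 365 = 11260 kWh
Annual savings = 11260 × £0.218 = £2,454.65
Payback = £21,600 / £2,454.65 = 8.8 years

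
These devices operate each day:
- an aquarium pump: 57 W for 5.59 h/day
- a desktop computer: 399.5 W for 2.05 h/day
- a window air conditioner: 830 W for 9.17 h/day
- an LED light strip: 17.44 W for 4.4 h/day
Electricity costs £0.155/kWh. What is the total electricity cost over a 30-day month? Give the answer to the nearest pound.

aquarium pump: 57 W × 5.59 h × 30 d = 9,559 Wh = 9.559 kWh
desktop computer: 399.5 W × 2.05 h × 30 d = 24,569 Wh = 24.57 kWh
window air conditioner: 830 W × 9.17 h × 30 d = 228,333 Wh = 228.3 kWh
LED light strip: 17.44 W × 4.4 h × 30 d = 2,302 Wh = 2.302 kWh
Total energy = 9.559 + 24.57 + 228.3 + 2.302 = 264.8 kWh
Cost = 264.8 kWh × £0.155 = £41.04 ≈ £41

£41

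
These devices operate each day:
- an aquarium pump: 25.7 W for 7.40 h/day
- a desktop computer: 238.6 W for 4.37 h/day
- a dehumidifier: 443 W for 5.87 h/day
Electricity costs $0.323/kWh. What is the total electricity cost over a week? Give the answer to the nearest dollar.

$9

aquarium pump: 25.7 W × 7.40 h × 7 d = 1,331 Wh = 1.331 kWh
desktop computer: 238.6 W × 4.37 h × 7 d = 7,299 Wh = 7.299 kWh
dehumidifier: 443 W × 5.87 h × 7 d = 18,203 Wh = 18.2 kWh
Total energy = 1.331 + 7.299 + 18.2 = 26.83 kWh
Cost = 26.83 kWh × $0.323 = $8.67 ≈ $9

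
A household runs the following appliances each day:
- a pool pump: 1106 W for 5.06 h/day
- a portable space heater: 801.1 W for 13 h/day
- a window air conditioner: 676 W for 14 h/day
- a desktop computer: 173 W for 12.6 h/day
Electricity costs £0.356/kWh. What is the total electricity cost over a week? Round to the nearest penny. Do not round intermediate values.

pool pump: 1106 W × 5.06 h × 7 d = 39,175 Wh = 39.17 kWh
portable space heater: 801.1 W × 13 h × 7 d = 72,900 Wh = 72.9 kWh
window air conditioner: 676 W × 14 h × 7 d = 66,248 Wh = 66.25 kWh
desktop computer: 173 W × 12.6 h × 7 d = 15,259 Wh = 15.26 kWh
Total energy = 39.17 + 72.9 + 66.25 + 15.26 = 193.6 kWh
Cost = 193.6 kWh × £0.356 = £68.91

£68.91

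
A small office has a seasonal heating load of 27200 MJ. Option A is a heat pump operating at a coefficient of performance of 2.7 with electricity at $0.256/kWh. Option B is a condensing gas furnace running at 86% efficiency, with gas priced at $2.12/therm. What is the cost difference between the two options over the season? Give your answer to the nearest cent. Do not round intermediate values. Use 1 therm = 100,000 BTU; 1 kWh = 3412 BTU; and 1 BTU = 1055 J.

$80.89

Heat load = 27200 MJ = 27,200,000,000 J / 1055 = 25,781,991 BTU
Gas: input = 25,781,991 / 0.86 = 29,979,059 BTU = 299.8 therm → 299.8 × $2.12 = $635.56
Heat pump: 25,781,991 BTU / 3412 = 7,556 kWh heat; / 2.7 = 2,799 kWh in → × $0.256 = $716.45
Difference = |$635.56 − $716.45| = $80.89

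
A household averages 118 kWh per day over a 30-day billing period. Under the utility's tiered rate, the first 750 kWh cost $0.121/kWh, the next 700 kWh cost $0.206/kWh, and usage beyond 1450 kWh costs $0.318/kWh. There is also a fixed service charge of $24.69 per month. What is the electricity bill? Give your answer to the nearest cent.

Usage = 118 kWh/day × 30 days = 3540 kWh
First 750 kWh × $0.121 = $90.75
Next 700 kWh × $0.206 = $144.20
Remaining 2090 kWh × $0.318 = $664.62
Energy charge = $899.57; + service $24.69 = $924.26

$924.26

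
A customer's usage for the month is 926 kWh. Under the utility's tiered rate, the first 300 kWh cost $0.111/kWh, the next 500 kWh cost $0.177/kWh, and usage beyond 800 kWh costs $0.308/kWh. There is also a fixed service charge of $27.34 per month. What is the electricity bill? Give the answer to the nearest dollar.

$188

First 300 kWh × $0.111 = $33.30
Next 500 kWh × $0.177 = $88.50
Remaining 126 kWh × $0.308 = $38.81
Energy charge = $160.61; + service $27.34 = $187.95 ≈ $188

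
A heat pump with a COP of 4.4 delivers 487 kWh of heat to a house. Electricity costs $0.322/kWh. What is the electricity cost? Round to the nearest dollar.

$36

Electrical input = 487 kWh / 4.4 = 110.7 kWh
Cost = 110.7 × $0.322/kWh = $35.64 ≈ $36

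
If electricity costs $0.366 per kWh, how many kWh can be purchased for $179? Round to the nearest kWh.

489 kWh

$179 / $0.366 per kWh = 489.1 kWh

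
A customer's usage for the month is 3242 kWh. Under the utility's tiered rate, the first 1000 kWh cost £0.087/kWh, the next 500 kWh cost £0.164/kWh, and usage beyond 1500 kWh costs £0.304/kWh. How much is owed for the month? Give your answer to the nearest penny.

£698.57

First 1000 kWh × £0.087 = £87.00
Next 500 kWh × £0.164 = £82.00
Remaining 1742 kWh × £0.304 = £529.57
Total = £698.57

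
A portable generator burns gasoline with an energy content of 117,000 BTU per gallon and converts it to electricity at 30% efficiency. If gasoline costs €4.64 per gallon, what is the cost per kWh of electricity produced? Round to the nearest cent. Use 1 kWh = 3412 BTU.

Electrical output per gallon = 117,000 BTU × 0.30 / 3412 BTU/kWh = 10.29 kWh
Cost per kWh = €4.64 / 10.29 kWh = €0.451

€0.45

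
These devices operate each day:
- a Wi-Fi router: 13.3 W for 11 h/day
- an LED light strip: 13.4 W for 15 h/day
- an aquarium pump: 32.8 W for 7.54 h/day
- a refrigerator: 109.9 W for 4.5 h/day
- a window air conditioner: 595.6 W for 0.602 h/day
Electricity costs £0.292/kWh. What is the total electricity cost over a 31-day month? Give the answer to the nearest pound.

Wi-Fi router: 13.3 W × 11 h × 31 d = 4,535 Wh = 4.535 kWh
LED light strip: 13.4 W × 15 h × 31 d = 6,231 Wh = 6.231 kWh
aquarium pump: 32.8 W × 7.54 h × 31 d = 7,667 Wh = 7.667 kWh
refrigerator: 109.9 W × 4.5 h × 31 d = 15,331 Wh = 15.33 kWh
window air conditioner: 595.6 W × 0.602 h × 31 d = 11,115 Wh = 11.12 kWh
Total energy = 4.535 + 6.231 + 7.667 + 15.33 + 11.12 = 44.88 kWh
Cost = 44.88 kWh × £0.292 = £13.10 ≈ £13

£13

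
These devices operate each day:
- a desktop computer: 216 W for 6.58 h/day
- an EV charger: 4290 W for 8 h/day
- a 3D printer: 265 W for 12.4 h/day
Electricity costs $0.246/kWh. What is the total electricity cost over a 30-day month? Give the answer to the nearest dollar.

$288

desktop computer: 216 W × 6.58 h × 30 d = 42,638 Wh = 42.64 kWh
EV charger: 4290 W × 8 h × 30 d = 1,029,600 Wh = 1,030 kWh
3D printer: 265 W × 12.4 h × 30 d = 98,580 Wh = 98.58 kWh
Total energy = 42.64 + 1,030 + 98.58 = 1,171 kWh
Cost = 1,171 kWh × $0.246 = $288.02 ≈ $288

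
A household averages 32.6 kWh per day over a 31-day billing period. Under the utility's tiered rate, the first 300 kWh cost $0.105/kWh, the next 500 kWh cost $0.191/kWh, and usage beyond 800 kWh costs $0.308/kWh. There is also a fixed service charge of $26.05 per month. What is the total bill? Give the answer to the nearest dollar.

$218

Usage = 32.6 kWh/day × 31 days = 1010.6 kWh
First 300 kWh × $0.105 = $31.50
Next 500 kWh × $0.191 = $95.50
Remaining 210.6 kWh × $0.308 = $64.86
Energy charge = $191.86; + service $26.05 = $217.91 ≈ $218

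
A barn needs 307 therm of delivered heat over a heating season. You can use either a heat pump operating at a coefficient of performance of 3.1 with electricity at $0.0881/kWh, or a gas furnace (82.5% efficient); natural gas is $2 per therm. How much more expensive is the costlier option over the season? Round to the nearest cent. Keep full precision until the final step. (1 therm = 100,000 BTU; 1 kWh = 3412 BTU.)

Heat load = 307 therm × 100,000 = 30,700,000 BTU
Gas: input = 30,700,000 / 0.825 = 37,212,121 BTU = 372.1 therm → 372.1 × $2 = $744.24
Heat pump: 30,700,000 BTU / 3412 = 8,998 kWh heat; / 3.1 = 2,902 kWh in → × $0.0881 = $255.71
Difference = |$744.24 − $255.71| = $488.53

$488.53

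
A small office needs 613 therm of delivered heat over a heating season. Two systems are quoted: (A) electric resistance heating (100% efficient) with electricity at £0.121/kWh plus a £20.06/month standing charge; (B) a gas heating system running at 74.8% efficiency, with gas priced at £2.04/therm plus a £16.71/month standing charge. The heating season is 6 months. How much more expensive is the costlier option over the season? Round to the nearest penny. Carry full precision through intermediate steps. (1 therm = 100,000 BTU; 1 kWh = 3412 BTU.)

£522.17

Heat load = 613 therm × 100,000 = 61,300,000 BTU
Gas: input = 61,300,000 / 0.748 = 81,951,872 BTU = 819.5 therm → 819.5 × £2.04 = £1,671.82; + 6 × £16.71 standing = £1,772.08
Electric: 61,300,000 BTU / 3412 = 17,970 kWh → × £0.121 = £2,173.89; + 6 × £20.06 standing = £2,294.25
Difference = |£1,772.08 − £2,294.25| = £522.17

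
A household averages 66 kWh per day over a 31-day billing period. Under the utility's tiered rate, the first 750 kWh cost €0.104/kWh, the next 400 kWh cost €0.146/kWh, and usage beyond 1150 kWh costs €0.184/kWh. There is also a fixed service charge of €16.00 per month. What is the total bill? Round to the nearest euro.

Usage = 66 kWh/day × 31 days = 2046 kWh
First 750 kWh × €0.104 = €78.00
Next 400 kWh × €0.146 = €58.40
Remaining 896 kWh × €0.184 = €164.86
Energy charge = €301.26; + service €16.00 = €317.26 ≈ €317

€317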